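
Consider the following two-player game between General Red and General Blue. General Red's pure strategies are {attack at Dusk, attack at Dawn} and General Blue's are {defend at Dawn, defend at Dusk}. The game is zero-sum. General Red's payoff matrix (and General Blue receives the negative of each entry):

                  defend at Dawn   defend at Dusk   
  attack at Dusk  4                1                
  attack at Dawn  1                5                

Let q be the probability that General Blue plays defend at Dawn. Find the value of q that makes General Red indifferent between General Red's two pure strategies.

q = 4/7

General Blue's mix must leave General Red indifferent between attack at Dusk and attack at Dawn.
  General Red's payoff to attack at Dusk: q·4 + (1−q)·1 = 3q + 1
  General Red's payoff to attack at Dawn: q·1 + (1−q)·5 = -4q + 5
  3q + 1 = -4q + 5  ⇒  7q = 4  ⇒  q = 4/7.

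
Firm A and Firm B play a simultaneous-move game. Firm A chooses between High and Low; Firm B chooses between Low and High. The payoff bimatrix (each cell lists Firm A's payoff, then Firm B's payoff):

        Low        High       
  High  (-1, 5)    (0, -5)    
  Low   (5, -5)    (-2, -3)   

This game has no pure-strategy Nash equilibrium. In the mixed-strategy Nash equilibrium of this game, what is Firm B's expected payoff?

-10/3

Firm B's indifference between Low and High determines Firm A's mixing probability p:
  Firm B's expected payoff from Low: p·5 + (1−p)·(-5) = 10p - 5
  Firm B's expected payoff from High: p·(-5) + (1−p)·(-3) = -2p - 3
  10p - 5 = -2p - 3  ⇒  12p = 2  ⇒  p = 1/6.
At equilibrium Firm B is indifferent across columns, so Firm B's payoff equals the payoff from Low: (1/6)·5 + (5/6)·(-5) = -10/3.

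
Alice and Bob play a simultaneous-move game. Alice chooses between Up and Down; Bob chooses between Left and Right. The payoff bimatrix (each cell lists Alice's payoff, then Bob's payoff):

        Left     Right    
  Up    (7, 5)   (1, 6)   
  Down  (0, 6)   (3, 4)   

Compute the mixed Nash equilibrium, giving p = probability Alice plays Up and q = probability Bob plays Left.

p = 2/3, q = 2/9

Set Bob's expected payoff from Left equal to that from Right:
  Bob's payoff to Left: p·5 + (1−p)·6 = -p + 6
  Bob's payoff to Right: p·6 + (1−p)·4 = 2p + 4
  -p + 6 = 2p + 4  ⇒  -3p = -2  ⇒  p = 2/3.
Set Alice's expected payoff from Up equal to that from Down:
  Alice's payoff from Up: q·7 + (1−q)·1 = 6q + 1
  Alice's payoff from Down: q·0 + (1−q)·3 = -3q + 3
  6q + 1 = -3q + 3  ⇒  9q = 2  ⇒  q = 2/9.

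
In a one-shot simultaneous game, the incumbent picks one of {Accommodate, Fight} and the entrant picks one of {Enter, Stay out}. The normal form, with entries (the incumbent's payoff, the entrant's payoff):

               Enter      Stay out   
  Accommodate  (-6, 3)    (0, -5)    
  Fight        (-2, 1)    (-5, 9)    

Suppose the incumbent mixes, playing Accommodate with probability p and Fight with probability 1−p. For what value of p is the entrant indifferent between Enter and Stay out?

In a mixed equilibrium the entrant is indifferent between Enter and Stay out; this condition fixes p.
  the entrant's payoff from Enter: p·3 + (1−p)·1 = 2p + 1
  the entrant's payoff from Stay out: p·(-5) + (1−p)·9 = -14p + 9
  2p + 1 = -14p + 9  ⇒  16p = 8  ⇒  p = 1/2.

p = 1/2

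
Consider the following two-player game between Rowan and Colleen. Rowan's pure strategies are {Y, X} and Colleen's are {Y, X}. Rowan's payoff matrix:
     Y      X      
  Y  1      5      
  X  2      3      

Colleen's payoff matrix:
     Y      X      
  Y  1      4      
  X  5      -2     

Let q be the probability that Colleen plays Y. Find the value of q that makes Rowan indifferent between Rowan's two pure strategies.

q = 2/3

For Rowan to be willing to mix, Rowan must be indifferent between Y and X, which pins down Colleen's mix.
  Rowan's expected payoff from Y: q·1 + (1−q)·5 = -4q + 5
  Rowan's expected payoff from X: q·2 + (1−q)·3 = -q + 3
  -4q + 5 = -q + 3  ⇒  -3q = -2  ⇒  q = 2/3.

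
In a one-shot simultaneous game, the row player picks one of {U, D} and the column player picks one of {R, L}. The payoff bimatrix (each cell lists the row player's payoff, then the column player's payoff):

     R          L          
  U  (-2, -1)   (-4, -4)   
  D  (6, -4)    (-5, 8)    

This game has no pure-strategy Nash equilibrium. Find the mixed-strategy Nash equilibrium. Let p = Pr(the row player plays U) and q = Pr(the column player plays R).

p = 4/5, q = 1/9

For the column player to be willing to mix, the column player must be indifferent between R and L, which pins down the row player's mix.
  the column player's expected payoff from R: p·(-1) + (1−p)·(-4) = 3p - 4
  the column player's expected payoff from L: p·(-4) + (1−p)·8 = -12p + 8
  3p - 4 = -12p + 8  ⇒  15p = 12  ⇒  p = 4/5.
Set the row player's expected payoff from U equal to that from D:
  the row player's payoff from U: q·(-2) + (1−q)·(-4) = 2q - 4
  the row player's payoff from D: q·6 + (1−q)·(-5) = 11q - 5
  2q - 4 = 11q - 5  ⇒  -9q = -1  ⇒  q = 1/9.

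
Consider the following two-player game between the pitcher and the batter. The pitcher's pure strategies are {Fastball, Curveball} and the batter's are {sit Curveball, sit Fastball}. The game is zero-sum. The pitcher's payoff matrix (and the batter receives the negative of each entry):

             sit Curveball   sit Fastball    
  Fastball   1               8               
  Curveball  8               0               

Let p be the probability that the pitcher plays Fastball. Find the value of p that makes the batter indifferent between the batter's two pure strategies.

In a mixed equilibrium the batter is indifferent between sit Curveball and sit Fastball; this condition fixes p.
  the batter's expected payoff from sit Curveball: p·(-1) + (1−p)·(-8) = 7p - 8
  the batter's expected payoff from sit Fastball: p·(-8) + (1−p)·0 = -8p
  7p - 8 = -8p  ⇒  15p = 8  ⇒  p = 8/15.

p = 8/15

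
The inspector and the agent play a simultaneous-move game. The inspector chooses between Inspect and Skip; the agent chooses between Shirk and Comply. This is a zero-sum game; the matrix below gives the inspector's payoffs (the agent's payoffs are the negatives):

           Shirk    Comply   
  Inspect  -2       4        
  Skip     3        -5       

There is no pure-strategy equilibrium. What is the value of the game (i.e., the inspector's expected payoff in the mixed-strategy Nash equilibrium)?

v = 1/7

In a mixed equilibrium the inspector is indifferent between Inspect and Skip; this condition fixes q.
  the inspector's payoff from Inspect: q·(-2) + (1−q)·4 = -6q + 4
  the inspector's payoff from Skip: q·3 + (1−q)·(-5) = 8q - 5
  -6q + 4 = 8q - 5  ⇒  -14q = -9  ⇒  q = 9/14.
The value is the inspector's expected payoff against this mix (using Inspect): (9/14)·(-2) + (5/14)·4 = 1/7.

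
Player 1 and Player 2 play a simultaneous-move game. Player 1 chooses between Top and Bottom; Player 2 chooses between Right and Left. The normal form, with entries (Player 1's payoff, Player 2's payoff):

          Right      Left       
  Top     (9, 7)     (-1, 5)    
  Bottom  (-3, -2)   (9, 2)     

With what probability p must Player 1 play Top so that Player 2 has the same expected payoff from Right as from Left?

Set Player 2's expected payoff from Right equal to that from Left:
  Player 2's payoff to Right: p·7 + (1−p)·(-2) = 9p - 2
  Player 2's payoff to Left: p·5 + (1−p)·2 = 3p + 2
  9p - 2 = 3p + 2  ⇒  6p = 4  ⇒  p = 2/3.

p = 2/3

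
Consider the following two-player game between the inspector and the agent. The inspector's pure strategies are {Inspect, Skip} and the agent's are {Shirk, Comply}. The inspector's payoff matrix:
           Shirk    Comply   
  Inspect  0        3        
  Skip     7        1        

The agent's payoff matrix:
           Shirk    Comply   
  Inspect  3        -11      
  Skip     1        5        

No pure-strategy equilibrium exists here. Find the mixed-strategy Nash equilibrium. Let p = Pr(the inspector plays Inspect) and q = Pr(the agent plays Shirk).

Set the agent's expected payoff from Shirk equal to that from Comply:
  the agent's payoff from Shirk: p·3 + (1−p)·1 = 2p + 1
  the agent's payoff from Comply: p·(-11) + (1−p)·5 = -16p + 5
  2p + 1 = -16p + 5  ⇒  18p = 4  ⇒  p = 2/9.
Set the inspector's expected payoff from Inspect equal to that from Skip:
  the inspector's expected payoff from Inspect: q·0 + (1−q)·3 = -3q + 3
  the inspector's expected payoff from Skip: q·7 + (1−q)·1 = 6q + 1
  -3q + 3 = 6q + 1  ⇒  -9q = -2  ⇒  q = 2/9.

p = 2/9, q = 2/9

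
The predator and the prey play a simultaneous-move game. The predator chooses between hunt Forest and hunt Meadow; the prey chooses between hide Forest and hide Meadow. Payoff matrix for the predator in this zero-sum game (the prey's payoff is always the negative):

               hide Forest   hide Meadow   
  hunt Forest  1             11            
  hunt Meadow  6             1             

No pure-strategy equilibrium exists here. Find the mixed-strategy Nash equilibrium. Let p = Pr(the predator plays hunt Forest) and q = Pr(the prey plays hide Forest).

p = 1/3, q = 2/3

The predator's mix must leave the prey indifferent between hide Forest and hide Meadow.
  the prey's expected payoff from hide Forest: p·(-1) + (1−p)·(-6) = 5p - 6
  the prey's expected payoff from hide Meadow: p·(-11) + (1−p)·(-1) = -10p - 1
  5p - 6 = -10p - 1  ⇒  15p = 5  ⇒  p = 1/3.
The prey's mix must leave the predator indifferent between hunt Forest and hunt Meadow.
  the predator's expected payoff from hunt Forest: q·1 + (1−q)·11 = -10q + 11
  the predator's expected payoff from hunt Meadow: q·6 + (1−q)·1 = 5q + 1
  -10q + 11 = 5q + 1  ⇒  -15q = -10  ⇒  q = 2/3.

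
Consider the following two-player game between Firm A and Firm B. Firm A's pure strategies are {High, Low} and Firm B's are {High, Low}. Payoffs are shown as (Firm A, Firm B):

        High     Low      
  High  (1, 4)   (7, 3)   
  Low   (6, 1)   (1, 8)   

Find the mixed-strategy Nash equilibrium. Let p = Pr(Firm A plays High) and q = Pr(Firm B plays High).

Firm B's indifference between High and Low determines Firm A's mixing probability p:
  Firm B's expected payoff from High: p·4 + (1−p)·1 = 3p + 1
  Firm B's expected payoff from Low: p·3 + (1−p)·8 = -5p + 8
  3p + 1 = -5p + 8  ⇒  8p = 7  ⇒  p = 7/8.
In a mixed equilibrium Firm A is indifferent between High and Low; this condition fixes q.
  Firm A's payoff to High: q·1 + (1−q)·7 = -6q + 7
  Firm A's payoff to Low: q·6 + (1−q)·1 = 5q + 1
  -6q + 7 = 5q + 1  ⇒  -11q = -6  ⇒  q = 6/11.

p = 7/8, q = 6/11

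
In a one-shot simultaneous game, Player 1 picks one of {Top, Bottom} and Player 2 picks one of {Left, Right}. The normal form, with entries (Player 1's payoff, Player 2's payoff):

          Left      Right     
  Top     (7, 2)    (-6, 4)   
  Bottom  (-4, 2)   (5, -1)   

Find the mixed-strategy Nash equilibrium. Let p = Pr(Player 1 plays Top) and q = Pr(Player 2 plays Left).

Player 2's indifference between Left and Right determines Player 1's mixing probability p:
  Player 2's payoff to Left: p·2 + (1−p)·2 = 2
  Player 2's payoff to Right: p·4 + (1−p)·(-1) = 5p - 1
  2 = 5p - 1  ⇒  -5p = -3  ⇒  p = 3/5.
Player 2's mix must leave Player 1 indifferent between Top and Bottom.
  Player 1's expected payoff from Top: q·7 + (1−q)·(-6) = 13q - 6
  Player 1's expected payoff from Bottom: q·(-4) + (1−q)·5 = -9q + 5
  13q - 6 = -9q + 5  ⇒  22q = 11  ⇒  q = 1/2.

p = 3/5, q = 1/2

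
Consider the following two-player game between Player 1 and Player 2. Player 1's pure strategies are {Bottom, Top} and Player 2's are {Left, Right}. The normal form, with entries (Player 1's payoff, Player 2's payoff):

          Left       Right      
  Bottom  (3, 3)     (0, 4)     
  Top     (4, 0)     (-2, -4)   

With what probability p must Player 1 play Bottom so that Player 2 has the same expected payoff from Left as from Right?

p = 4/5

For Player 2 to be willing to mix, Player 2 must be indifferent between Left and Right, which pins down Player 1's mix.
  Player 2's payoff from Left: p·3 + (1−p)·0 = 3p
  Player 2's payoff from Right: p·4 + (1−p)·(-4) = 8p - 4
  3p = 8p - 4  ⇒  -5p = -4  ⇒  p = 4/5.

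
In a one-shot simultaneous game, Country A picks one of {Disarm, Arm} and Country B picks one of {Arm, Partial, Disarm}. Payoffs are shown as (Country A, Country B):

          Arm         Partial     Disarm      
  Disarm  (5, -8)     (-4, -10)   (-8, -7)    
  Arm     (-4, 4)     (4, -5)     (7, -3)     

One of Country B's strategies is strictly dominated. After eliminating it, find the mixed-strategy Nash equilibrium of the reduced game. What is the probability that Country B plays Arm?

Country B's strategy Partial is strictly dominated by Disarm: -7 > -10 and -3 > -5. Eliminate Partial.
Set Country A's expected payoff from Disarm equal to that from Arm:
  Country A's payoff to Disarm: q·5 + (1−q)·(-8) = 13q - 8
  Country A's payoff to Arm: q·(-4) + (1−q)·7 = -11q + 7
  13q - 8 = -11q + 7  ⇒  24q = 15  ⇒  q = 5/8.

q = 5/8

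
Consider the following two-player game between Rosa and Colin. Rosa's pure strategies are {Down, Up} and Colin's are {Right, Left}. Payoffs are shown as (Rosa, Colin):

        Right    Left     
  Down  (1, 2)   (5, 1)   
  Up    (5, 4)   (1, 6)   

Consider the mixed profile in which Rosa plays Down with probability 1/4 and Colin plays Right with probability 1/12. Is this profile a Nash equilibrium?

Given Rosa's mix p = 1/4, Colin's payoff from Right is 7/2 but from Left is 19/4. Colin strictly prefers Left, so Colin would not mix.
So the proposed profile is not a Nash equilibrium.

No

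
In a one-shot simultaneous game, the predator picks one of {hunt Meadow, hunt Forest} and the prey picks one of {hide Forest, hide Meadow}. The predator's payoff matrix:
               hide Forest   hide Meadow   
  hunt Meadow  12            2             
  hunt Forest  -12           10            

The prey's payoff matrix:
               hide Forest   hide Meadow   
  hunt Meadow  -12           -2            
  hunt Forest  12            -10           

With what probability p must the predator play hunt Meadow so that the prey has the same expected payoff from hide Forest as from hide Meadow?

p = 11/16

Set the prey's expected payoff from hide Forest equal to that from hide Meadow:
  the prey's payoff to hide Forest: p·(-12) + (1−p)·12 = -24p + 12
  the prey's payoff to hide Meadow: p·(-2) + (1−p)·(-10) = 8p - 10
  -24p + 12 = 8p - 10  ⇒  -32p = -22  ⇒  p = 11/16.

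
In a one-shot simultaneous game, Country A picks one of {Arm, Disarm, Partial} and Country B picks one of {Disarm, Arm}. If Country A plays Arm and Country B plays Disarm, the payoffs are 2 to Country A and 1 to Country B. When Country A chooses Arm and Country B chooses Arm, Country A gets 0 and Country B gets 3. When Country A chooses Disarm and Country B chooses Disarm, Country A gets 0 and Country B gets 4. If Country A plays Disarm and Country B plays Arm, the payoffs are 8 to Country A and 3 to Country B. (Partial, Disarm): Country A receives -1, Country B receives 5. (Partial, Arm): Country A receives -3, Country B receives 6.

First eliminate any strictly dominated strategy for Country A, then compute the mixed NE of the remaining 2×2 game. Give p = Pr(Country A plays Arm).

Country A's strategy Partial is strictly dominated by Arm: 2 > -1 and 0 > -3. Eliminate Partial.
Country B's indifference between Disarm and Arm determines Country A's mixing probability p:
  Country B's payoff from Disarm: p·1 + (1−p)·4 = -3p + 4
  Country B's payoff from Arm: p·3 + (1−p)·3 = 3
  -3p + 4 = 3  ⇒  -3p = -1  ⇒  p = 1/3.

p = 1/3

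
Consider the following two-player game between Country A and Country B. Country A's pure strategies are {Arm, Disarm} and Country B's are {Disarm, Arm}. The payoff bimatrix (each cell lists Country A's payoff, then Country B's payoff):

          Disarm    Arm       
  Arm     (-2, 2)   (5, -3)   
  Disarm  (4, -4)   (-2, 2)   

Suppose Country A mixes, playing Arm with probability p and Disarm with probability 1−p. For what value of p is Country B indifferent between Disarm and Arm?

p = 6/11

Country A's mix must leave Country B indifferent between Disarm and Arm.
  Country B's payoff from Disarm: p·2 + (1−p)·(-4) = 6p - 4
  Country B's payoff from Arm: p·(-3) + (1−p)·2 = -5p + 2
  6p - 4 = -5p + 2  ⇒  11p = 6  ⇒  p = 6/11.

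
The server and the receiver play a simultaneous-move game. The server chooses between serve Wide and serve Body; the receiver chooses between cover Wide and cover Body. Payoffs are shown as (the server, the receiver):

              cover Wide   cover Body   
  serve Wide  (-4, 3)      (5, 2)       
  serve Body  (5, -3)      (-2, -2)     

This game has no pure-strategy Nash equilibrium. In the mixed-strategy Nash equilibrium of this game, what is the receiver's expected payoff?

The server's mix must leave the receiver indifferent between cover Wide and cover Body.
  the receiver's payoff to cover Wide: p·3 + (1−p)·(-3) = 6p - 3
  the receiver's payoff to cover Body: p·2 + (1−p)·(-2) = 4p - 2
  6p - 3 = 4p - 2  ⇒  2p = 1  ⇒  p = 1/2.
At equilibrium the receiver is indifferent across columns, so the receiver's payoff equals the payoff from cover Wide: (1/2)·3 + (1/2)·(-3) = 0.

0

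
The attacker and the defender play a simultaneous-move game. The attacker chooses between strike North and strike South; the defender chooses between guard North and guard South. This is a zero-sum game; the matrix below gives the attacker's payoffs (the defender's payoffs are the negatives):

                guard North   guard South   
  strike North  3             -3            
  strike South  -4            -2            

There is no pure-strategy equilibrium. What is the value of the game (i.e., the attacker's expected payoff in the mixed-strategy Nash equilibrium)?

Set the attacker's expected payoff from strike North equal to that from strike South:
  the attacker's expected payoff from strike North: q·3 + (1−q)·(-3) = 6q - 3
  the attacker's expected payoff from strike South: q·(-4) + (1−q)·(-2) = -2q - 2
  6q - 3 = -2q - 2  ⇒  8q = 1  ⇒  q = 1/8.
The value is the attacker's expected payoff against this mix (using strike North): (1/8)·3 + (7/8)·(-3) = -9/4.

v = -9/4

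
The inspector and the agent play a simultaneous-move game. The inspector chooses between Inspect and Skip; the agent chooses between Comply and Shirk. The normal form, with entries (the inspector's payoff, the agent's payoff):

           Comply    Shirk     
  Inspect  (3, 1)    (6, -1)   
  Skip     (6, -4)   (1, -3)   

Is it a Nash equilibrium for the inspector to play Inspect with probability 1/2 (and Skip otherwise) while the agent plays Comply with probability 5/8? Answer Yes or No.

No

Given the inspector's mix p = 1/2, the agent's payoff from Comply is -3/2 but from Shirk is -2. The agent strictly prefers Comply, so the agent would not mix.
So the proposed profile is not a Nash equilibrium.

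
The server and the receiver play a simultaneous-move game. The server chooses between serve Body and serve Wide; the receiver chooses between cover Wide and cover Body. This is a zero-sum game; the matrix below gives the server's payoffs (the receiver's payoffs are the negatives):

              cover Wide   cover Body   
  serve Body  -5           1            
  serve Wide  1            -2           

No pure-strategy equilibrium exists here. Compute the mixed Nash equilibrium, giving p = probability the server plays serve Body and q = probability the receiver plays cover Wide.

Set the receiver's expected payoff from cover Wide equal to that from cover Body:
  the receiver's expected payoff from cover Wide: p·5 + (1−p)·(-1) = 6p - 1
  the receiver's expected payoff from cover Body: p·(-1) + (1−p)·2 = -3p + 2
  6p - 1 = -3p + 2  ⇒  9p = 3  ⇒  p = 1/3.
In a mixed equilibrium the server is indifferent between serve Body and serve Wide; this condition fixes q.
  the server's payoff to serve Body: q·(-5) + (1−q)·1 = -6q + 1
  the server's payoff to serve Wide: q·1 + (1−q)·(-2) = 3q - 2
  -6q + 1 = 3q - 2  ⇒  -9q = -3  ⇒  q = 1/3.

p = 1/3, q = 1/3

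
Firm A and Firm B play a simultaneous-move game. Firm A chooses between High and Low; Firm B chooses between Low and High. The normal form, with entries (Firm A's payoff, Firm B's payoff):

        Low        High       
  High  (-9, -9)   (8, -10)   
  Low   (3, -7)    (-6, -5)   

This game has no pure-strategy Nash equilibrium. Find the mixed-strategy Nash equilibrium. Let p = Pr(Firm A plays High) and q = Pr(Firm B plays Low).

p = 2/3, q = 7/13

Set Firm B's expected payoff from Low equal to that from High:
  Firm B's expected payoff from Low: p·(-9) + (1−p)·(-7) = -2p - 7
  Firm B's expected payoff from High: p·(-10) + (1−p)·(-5) = -5p - 5
  -2p - 7 = -5p - 5  ⇒  3p = 2  ⇒  p = 2/3.
For Firm A to be willing to mix, Firm A must be indifferent between High and Low, which pins down Firm B's mix.
  Firm A's expected payoff from High: q·(-9) + (1−q)·8 = -17q + 8
  Firm A's expected payoff from Low: q·3 + (1−q)·(-6) = 9q - 6
  -17q + 8 = 9q - 6  ⇒  -26q = -14  ⇒  q = 7/13.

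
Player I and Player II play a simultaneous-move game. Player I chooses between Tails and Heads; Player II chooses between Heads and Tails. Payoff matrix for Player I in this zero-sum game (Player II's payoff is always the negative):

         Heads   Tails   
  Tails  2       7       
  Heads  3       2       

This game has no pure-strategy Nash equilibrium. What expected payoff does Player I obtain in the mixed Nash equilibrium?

Player I's indifference between Tails and Heads determines Player II's mixing probability q:
  Player I's payoff from Tails: q·2 + (1−q)·7 = -5q + 7
  Player I's payoff from Heads: q·3 + (1−q)·2 = q + 2
  -5q + 7 = q + 2  ⇒  -6q = -5  ⇒  q = 5/6.
At equilibrium Player I is indifferent across rows, so Player I's payoff equals the payoff from Tails: (5/6)·2 + (1/6)·7 = 17/6.

17/6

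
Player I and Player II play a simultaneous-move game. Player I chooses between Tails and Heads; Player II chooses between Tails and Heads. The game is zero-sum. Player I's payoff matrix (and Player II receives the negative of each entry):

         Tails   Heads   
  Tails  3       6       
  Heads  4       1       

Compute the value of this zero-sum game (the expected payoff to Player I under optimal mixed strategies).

In a mixed equilibrium Player I is indifferent between Tails and Heads; this condition fixes q.
  Player I's expected payoff from Tails: q·3 + (1−q)·6 = -3q + 6
  Player I's expected payoff from Heads: q·4 + (1−q)·1 = 3q + 1
  -3q + 6 = 3q + 1  ⇒  -6q = -5  ⇒  q = 5/6.
The value is Player I's expected payoff against this mix (using Tails): (5/6)·3 + (1/6)·6 = 7/2.

v = 7/2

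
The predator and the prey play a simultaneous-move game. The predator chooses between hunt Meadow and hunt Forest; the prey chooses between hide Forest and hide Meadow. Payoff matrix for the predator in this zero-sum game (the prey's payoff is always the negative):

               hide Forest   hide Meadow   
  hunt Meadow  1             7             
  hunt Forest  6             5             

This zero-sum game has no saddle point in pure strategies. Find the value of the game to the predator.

The predator's indifference between hunt Meadow and hunt Forest determines the prey's mixing probability q:
  the predator's payoff to hunt Meadow: q·1 + (1−q)·7 = -6q + 7
  the predator's payoff to hunt Forest: q·6 + (1−q)·5 = q + 5
  -6q + 7 = q + 5  ⇒  -7q = -2  ⇒  q = 2/7.
The value is the predator's expected payoff against this mix (using hunt Meadow): (2/7)·1 + (5/7)·7 = 37/7.

v = 37/7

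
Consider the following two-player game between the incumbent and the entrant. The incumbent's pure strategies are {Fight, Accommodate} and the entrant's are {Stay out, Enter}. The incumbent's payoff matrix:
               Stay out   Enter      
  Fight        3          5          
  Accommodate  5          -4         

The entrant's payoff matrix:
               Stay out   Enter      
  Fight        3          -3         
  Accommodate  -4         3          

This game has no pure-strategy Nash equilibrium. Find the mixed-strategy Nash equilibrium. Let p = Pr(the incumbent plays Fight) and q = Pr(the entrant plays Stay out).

The incumbent's mix must leave the entrant indifferent between Stay out and Enter.
  the entrant's payoff from Stay out: p·3 + (1−p)·(-4) = 7p - 4
  the entrant's payoff from Enter: p·(-3) + (1−p)·3 = -6p + 3
  7p - 4 = -6p + 3  ⇒  13p = 7  ⇒  p = 7/13.
Set the incumbent's expected payoff from Fight equal to that from Accommodate:
  the incumbent's payoff from Fight: q·3 + (1−q)·5 = -2q + 5
  the incumbent's payoff from Accommodate: q·5 + (1−q)·(-4) = 9q - 4
  -2q + 5 = 9q - 4  ⇒  -11q = -9  ⇒  q = 9/11.

p = 7/13, q = 9/11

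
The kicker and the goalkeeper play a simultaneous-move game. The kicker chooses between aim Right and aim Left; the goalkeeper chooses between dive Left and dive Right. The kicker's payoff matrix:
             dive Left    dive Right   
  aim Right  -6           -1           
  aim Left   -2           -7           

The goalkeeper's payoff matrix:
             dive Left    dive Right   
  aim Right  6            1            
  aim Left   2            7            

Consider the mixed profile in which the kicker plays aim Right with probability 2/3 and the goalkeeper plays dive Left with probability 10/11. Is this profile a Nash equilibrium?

No

Given the kicker's mix p = 2/3, the goalkeeper's payoff from dive Left is 14/3 but from dive Right is 3. The goalkeeper strictly prefers dive Left, so the goalkeeper would not mix.
So the proposed profile is not a Nash equilibrium.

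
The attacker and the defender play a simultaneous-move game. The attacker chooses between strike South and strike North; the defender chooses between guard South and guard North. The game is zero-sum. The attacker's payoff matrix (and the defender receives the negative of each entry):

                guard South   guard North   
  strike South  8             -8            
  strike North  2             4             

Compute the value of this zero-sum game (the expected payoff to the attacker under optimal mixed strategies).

v = 8/3

Set the attacker's expected payoff from strike South equal to that from strike North:
  the attacker's expected payoff from strike South: q·8 + (1−q)·(-8) = 16q - 8
  the attacker's expected payoff from strike North: q·2 + (1−q)·4 = -2q + 4
  16q - 8 = -2q + 4  ⇒  18q = 12  ⇒  q = 2/3.
The value is the attacker's expected payoff against this mix (using strike South): (2/3)·8 + (1/3)·(-8) = 8/3.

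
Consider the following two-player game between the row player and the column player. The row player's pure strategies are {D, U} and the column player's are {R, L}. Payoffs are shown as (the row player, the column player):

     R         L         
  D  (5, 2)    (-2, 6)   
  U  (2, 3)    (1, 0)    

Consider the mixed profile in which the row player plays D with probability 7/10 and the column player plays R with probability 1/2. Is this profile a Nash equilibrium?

No

Given the row player's mix p = 7/10, the column player's payoff from R is 23/10 but from L is 21/5. The column player strictly prefers L, so the column player would not mix.
So the proposed profile is not a Nash equilibrium.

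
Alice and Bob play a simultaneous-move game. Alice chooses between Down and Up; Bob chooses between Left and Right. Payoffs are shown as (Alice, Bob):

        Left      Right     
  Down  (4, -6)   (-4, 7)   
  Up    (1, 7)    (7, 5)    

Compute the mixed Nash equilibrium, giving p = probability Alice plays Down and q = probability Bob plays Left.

For Bob to be willing to mix, Bob must be indifferent between Left and Right, which pins down Alice's mix.
  Bob's expected payoff from Left: p·(-6) + (1−p)·7 = -13p + 7
  Bob's expected payoff from Right: p·7 + (1−p)·5 = 2p + 5
  -13p + 7 = 2p + 5  ⇒  -15p = -2  ⇒  p = 2/15.
Alice's indifference between Down and Up determines Bob's mixing probability q:
  Alice's expected payoff from Down: q·4 + (1−q)·(-4) = 8q - 4
  Alice's expected payoff from Up: q·1 + (1−q)·7 = -6q + 7
  8q - 4 = -6q + 7  ⇒  14q = 11  ⇒  q = 11/14.

p = 2/15, q = 11/14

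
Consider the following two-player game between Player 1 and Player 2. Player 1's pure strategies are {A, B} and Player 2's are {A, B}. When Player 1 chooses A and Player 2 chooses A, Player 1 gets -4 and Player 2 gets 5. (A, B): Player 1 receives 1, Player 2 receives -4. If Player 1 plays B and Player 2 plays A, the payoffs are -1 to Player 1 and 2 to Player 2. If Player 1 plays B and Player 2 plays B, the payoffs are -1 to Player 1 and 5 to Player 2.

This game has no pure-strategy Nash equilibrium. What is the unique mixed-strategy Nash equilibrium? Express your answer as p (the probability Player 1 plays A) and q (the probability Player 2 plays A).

In a mixed equilibrium Player 2 is indifferent between A and B; this condition fixes p.
  Player 2's expected payoff from A: p·5 + (1−p)·2 = 3p + 2
  Player 2's expected payoff from B: p·(-4) + (1−p)·5 = -9p + 5
  3p + 2 = -9p + 5  ⇒  12p = 3  ⇒  p = 1/4.
Player 1's indifference between A and B determines Player 2's mixing probability q:
  Player 1's expected payoff from A: q·(-4) + (1−q)·1 = -5q + 1
  Player 1's expected payoff from B: q·(-1) + (1−q)·(-1) = -1
  -5q + 1 = -1  ⇒  -5q = -2  ⇒  q = 2/5.

p = 1/4, q = 2/5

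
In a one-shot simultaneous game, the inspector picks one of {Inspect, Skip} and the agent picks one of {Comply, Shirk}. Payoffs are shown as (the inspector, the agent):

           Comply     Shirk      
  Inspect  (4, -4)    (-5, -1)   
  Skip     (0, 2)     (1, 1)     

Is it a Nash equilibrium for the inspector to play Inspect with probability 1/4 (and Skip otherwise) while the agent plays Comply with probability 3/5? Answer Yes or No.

Yes

Check the agent's indifference given the inspector's mix p = 1/4:
  payoff from Comply = 1/2; payoff from Shirk = 1/2 — equal.
Check the inspector's indifference given the agent's mix q = 3/5:
  payoff from Inspect = 2/5; payoff from Skip = 2/5 — equal.
Both players are indifferent, so neither can profitably deviate.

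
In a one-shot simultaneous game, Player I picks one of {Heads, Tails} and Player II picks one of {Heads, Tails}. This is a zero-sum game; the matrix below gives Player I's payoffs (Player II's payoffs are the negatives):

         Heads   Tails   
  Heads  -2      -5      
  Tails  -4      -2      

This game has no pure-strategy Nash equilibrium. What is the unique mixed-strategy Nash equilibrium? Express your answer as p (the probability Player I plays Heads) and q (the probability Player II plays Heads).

For Player II to be willing to mix, Player II must be indifferent between Heads and Tails, which pins down Player I's mix.
  Player II's payoff from Heads: p·2 + (1−p)·4 = -2p + 4
  Player II's payoff from Tails: p·5 + (1−p)·2 = 3p + 2
  -2p + 4 = 3p + 2  ⇒  -5p = -2  ⇒  p = 2/5.
Set Player I's expected payoff from Heads equal to that from Tails:
  Player I's expected payoff from Heads: q·(-2) + (1−q)·(-5) = 3q - 5
  Player I's expected payoff from Tails: q·(-4) + (1−q)·(-2) = -2q - 2
  3q - 5 = -2q - 2  ⇒  5q = 3  ⇒  q = 3/5.

p = 2/5, q = 3/5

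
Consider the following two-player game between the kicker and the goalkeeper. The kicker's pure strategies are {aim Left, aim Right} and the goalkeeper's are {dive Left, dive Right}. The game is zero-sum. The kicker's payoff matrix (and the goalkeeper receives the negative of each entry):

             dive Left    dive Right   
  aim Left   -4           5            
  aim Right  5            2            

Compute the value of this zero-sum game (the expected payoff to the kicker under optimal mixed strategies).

v = 11/4

For the kicker to be willing to mix, the kicker must be indifferent between aim Left and aim Right, which pins down the goalkeeper's mix.
  the kicker's payoff to aim Left: q·(-4) + (1−q)·5 = -9q + 5
  the kicker's payoff to aim Right: q·5 + (1−q)·2 = 3q + 2
  -9q + 5 = 3q + 2  ⇒  -12q = -3  ⇒  q = 1/4.
The value is the kicker's expected payoff against this mix (using aim Left): (1/4)·(-4) + (3/4)·5 = 11/4.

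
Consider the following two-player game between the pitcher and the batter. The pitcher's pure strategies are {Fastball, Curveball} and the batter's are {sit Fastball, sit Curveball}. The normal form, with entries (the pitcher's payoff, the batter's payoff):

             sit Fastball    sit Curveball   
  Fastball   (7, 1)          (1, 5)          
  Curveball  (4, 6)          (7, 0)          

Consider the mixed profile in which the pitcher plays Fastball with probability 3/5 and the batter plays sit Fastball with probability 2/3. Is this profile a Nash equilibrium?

Check the batter's indifference given the pitcher's mix p = 3/5:
  payoff from sit Fastball = 3; payoff from sit Curveball = 3 — equal.
Check the pitcher's indifference given the batter's mix q = 2/3:
  payoff from Fastball = 5; payoff from Curveball = 5 — equal.
Both players are indifferent, so neither can profitably deviate.

Yes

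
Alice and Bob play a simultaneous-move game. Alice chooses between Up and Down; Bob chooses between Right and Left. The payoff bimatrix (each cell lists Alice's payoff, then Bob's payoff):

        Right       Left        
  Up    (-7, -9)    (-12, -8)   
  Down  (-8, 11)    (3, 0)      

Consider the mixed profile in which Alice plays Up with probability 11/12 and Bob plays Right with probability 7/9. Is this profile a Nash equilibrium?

No

Given Bob's mix q = 7/9, Alice's payoff from Up is -73/9 but from Down is -50/9. Alice strictly prefers Down, so Alice would not mix.
So the proposed profile is not a Nash equilibrium.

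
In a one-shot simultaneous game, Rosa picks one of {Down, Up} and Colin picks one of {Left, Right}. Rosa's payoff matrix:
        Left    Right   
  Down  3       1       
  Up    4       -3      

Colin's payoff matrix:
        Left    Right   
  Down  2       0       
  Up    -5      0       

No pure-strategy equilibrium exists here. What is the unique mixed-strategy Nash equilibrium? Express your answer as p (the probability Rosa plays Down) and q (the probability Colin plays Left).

p = 5/7, q = 4/5

Set Colin's expected payoff from Left equal to that from Right:
  Colin's payoff from Left: p·2 + (1−p)·(-5) = 7p - 5
  Colin's payoff from Right: p·0 + (1−p)·0 = 0
  7p - 5 = 0  ⇒  7p = 5  ⇒  p = 5/7.
Colin's mix must leave Rosa indifferent between Down and Up.
  Rosa's expected payoff from Down: q·3 + (1−q)·1 = 2q + 1
  Rosa's expected payoff from Up: q·4 + (1−q)·(-3) = 7q - 3
  2q + 1 = 7q - 3  ⇒  -5q = -4  ⇒  q = 4/5.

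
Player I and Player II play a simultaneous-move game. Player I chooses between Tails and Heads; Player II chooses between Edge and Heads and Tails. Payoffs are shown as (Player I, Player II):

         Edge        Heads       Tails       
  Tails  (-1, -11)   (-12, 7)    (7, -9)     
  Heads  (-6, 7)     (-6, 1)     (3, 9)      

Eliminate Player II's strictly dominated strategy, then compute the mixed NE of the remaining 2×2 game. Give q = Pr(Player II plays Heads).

q = 2/5

Player II's strategy Edge is strictly dominated by Tails: -9 > -11 and 9 > 7. Eliminate Edge.
Set Player I's expected payoff from Tails equal to that from Heads:
  Player I's expected payoff from Tails: q·(-12) + (1−q)·7 = -19q + 7
  Player I's expected payoff from Heads: q·(-6) + (1−q)·3 = -9q + 3
  -19q + 7 = -9q + 3  ⇒  -10q = -4  ⇒  q = 2/5.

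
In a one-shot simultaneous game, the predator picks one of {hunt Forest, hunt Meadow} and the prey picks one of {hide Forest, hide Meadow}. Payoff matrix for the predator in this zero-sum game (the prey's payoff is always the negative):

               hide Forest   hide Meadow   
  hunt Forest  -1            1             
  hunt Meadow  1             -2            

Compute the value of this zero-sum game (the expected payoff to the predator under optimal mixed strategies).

v = -1/5

In a mixed equilibrium the predator is indifferent between hunt Forest and hunt Meadow; this condition fixes q.
  the predator's expected payoff from hunt Forest: q·(-1) + (1−q)·1 = -2q + 1
  the predator's expected payoff from hunt Meadow: q·1 + (1−q)·(-2) = 3q - 2
  -2q + 1 = 3q - 2  ⇒  -5q = -3  ⇒  q = 3/5.
The value is the predator's expected payoff against this mix (using hunt Forest): (3/5)·(-1) + (2/5)·1 = -1/5.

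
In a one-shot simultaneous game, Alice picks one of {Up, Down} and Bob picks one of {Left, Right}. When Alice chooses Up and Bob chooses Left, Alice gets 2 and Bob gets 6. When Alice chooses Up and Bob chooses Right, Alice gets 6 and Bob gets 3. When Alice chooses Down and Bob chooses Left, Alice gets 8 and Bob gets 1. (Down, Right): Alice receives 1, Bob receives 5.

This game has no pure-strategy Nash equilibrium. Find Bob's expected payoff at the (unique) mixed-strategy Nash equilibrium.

27/7

Bob's indifference between Left and Right determines Alice's mixing probability p:
  Bob's payoff to Left: p·6 + (1−p)·1 = 5p + 1
  Bob's payoff to Right: p·3 + (1−p)·5 = -2p + 5
  5p + 1 = -2p + 5  ⇒  7p = 4  ⇒  p = 4/7.
At equilibrium Bob is indifferent across columns, so Bob's payoff equals the payoff from Left: (4/7)·6 + (3/7)·1 = 27/7.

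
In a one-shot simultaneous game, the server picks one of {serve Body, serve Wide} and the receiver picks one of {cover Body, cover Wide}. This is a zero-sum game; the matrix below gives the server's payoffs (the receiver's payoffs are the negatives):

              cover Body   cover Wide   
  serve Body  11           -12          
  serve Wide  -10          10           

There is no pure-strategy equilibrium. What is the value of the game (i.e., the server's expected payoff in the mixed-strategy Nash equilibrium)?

v = -10/43

For the server to be willing to mix, the server must be indifferent between serve Body and serve Wide, which pins down the receiver's mix.
  the server's payoff to serve Body: q·11 + (1−q)·(-12) = 23q - 12
  the server's payoff to serve Wide: q·(-10) + (1−q)·10 = -20q + 10
  23q - 12 = -20q + 10  ⇒  43q = 22  ⇒  q = 22/43.
The value is the server's expected payoff against this mix (using serve Body): (22/43)·11 + (21/43)·(-12) = -10/43.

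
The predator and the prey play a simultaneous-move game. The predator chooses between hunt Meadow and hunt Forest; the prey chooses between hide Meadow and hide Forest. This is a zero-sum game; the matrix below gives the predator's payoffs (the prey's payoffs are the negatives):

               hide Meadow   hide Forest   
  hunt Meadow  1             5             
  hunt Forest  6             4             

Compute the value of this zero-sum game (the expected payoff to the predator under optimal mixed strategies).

v = 13/3

In a mixed equilibrium the predator is indifferent between hunt Meadow and hunt Forest; this condition fixes q.
  the predator's expected payoff from hunt Meadow: q·1 + (1−q)·5 = -4q + 5
  the predator's expected payoff from hunt Forest: q·6 + (1−q)·4 = 2q + 4
  -4q + 5 = 2q + 4  ⇒  -6q = -1  ⇒  q = 1/6.
The value is the predator's expected payoff against this mix (using hunt Meadow): (1/6)·1 + (5/6)·5 = 13/3.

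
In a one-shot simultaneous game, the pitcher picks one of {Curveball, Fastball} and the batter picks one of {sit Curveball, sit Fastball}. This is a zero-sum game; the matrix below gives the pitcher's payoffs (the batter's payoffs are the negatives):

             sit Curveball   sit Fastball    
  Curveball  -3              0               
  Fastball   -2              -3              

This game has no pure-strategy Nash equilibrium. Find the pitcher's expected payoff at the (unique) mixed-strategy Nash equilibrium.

Set the pitcher's expected payoff from Curveball equal to that from Fastball:
  the pitcher's payoff from Curveball: q·(-3) + (1−q)·0 = -3q
  the pitcher's payoff from Fastball: q·(-2) + (1−q)·(-3) = q - 3
  -3q = q - 3  ⇒  -4q = -3  ⇒  q = 3/4.
At equilibrium the pitcher is indifferent across rows, so the pitcher's payoff equals the payoff from Curveball: (3/4)·(-3) + (1/4)·0 = -9/4.

-9/4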